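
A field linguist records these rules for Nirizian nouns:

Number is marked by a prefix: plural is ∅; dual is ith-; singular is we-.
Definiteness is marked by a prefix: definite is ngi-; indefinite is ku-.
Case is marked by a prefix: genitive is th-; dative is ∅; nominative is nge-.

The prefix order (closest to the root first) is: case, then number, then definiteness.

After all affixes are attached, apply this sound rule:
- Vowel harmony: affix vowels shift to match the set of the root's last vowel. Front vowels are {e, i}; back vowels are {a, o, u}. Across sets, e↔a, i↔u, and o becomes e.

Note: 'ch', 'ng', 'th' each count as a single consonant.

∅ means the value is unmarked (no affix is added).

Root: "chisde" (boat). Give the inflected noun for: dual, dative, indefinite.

case = dative: zero marking, form stays chisde.
Attach number dual ith- → ithchisde.
Attach definiteness indefinite ku- → kuithchisde.
Apply vowel harmony: kuithchisde → kiithchisde.

kiithchisde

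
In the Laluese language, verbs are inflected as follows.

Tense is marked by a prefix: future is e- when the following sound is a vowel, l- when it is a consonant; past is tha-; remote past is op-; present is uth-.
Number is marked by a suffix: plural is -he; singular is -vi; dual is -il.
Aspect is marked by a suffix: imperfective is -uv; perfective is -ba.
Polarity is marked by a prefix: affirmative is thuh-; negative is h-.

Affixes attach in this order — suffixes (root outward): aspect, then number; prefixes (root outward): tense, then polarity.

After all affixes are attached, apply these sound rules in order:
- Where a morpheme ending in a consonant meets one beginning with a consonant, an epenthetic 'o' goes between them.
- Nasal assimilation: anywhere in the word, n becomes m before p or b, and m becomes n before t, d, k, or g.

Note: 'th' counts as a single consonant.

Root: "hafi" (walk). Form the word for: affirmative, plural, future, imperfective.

thuholohafiuvohe

Attach aspect imperfective -uv → hafiuv.
Attach number plural -he → hafiuvhe.
Attach tense future l- (before consonant 'h') → lhafiuvhe.
Attach polarity affirmative thuh- → thuhlhafiuvhe.
Apply epenthesis: thuhlhafiuvhe → thuholohafiuvohe.
Nasal assimilation: no change.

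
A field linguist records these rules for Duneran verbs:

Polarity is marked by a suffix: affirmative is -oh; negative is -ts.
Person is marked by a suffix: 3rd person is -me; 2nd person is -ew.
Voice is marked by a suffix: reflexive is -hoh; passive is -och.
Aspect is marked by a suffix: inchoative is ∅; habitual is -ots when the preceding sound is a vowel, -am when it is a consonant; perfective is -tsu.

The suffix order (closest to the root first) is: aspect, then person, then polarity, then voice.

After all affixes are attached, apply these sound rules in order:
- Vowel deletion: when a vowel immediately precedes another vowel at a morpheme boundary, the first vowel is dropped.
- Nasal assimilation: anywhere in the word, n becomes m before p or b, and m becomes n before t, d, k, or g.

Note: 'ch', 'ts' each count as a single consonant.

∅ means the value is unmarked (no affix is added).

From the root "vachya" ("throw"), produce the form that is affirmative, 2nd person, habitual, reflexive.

Attach aspect habitual -ots (after vowel 'a') → vachyaots.
Attach person 2nd person -ew → vachyaotsew.
Attach polarity affirmative -oh → vachyaotsewoh.
Attach voice reflexive -hoh → vachyaotsewohhoh.
Apply vowel deletion: vachyaotsewohhoh → vachyotsewohhoh.
Nasal assimilation: no change.

vachyotsewohhoh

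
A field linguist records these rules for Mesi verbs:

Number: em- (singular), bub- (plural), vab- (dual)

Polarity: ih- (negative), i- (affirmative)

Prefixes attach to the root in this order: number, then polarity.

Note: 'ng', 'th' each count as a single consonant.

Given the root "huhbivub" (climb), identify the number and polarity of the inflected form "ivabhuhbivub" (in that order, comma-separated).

Segment: i-vab-huhbivub.
number: vab- → dual.
polarity: i- → affirmative.

dual, affirmative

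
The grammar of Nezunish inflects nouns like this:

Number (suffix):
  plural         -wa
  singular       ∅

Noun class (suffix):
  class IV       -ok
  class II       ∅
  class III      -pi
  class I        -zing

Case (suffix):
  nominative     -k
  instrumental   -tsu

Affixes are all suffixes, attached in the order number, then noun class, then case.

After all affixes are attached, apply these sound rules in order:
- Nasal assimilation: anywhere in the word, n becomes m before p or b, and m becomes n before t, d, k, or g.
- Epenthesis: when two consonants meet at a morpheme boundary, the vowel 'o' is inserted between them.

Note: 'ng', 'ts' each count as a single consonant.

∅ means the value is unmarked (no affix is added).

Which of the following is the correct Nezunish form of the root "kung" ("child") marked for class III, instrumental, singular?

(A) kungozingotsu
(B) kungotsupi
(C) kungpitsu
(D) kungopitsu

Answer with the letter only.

D

number = singular: zero marking, form stays kung.
Attach noun class class III -pi → kungpi.
Attach case instrumental -tsu → kungpitsu.
Nasal assimilation: no change.
Apply epenthesis: kungpitsu → kungopitsu.
So the correct form is kungopitsu, option (D).
(B) kungotsupi is wrong: it has the affixes in the wrong order.
(C) kungpitsu is wrong: it fails to apply the sound rule(s).
(A) kungozingotsu is wrong: it uses class I instead of class III for noun class.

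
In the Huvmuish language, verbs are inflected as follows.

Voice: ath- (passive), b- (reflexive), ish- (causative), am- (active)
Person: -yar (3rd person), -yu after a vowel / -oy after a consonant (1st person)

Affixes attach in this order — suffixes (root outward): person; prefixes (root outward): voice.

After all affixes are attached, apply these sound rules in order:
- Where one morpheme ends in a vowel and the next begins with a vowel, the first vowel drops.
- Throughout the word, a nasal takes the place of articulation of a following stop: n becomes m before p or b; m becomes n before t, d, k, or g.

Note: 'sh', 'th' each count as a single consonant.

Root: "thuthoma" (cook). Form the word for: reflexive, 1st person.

Attach voice reflexive b- → bthuthoma.
Attach person 1st person -yu (after vowel 'a') → bthuthomayu.
Vowel deletion: no change.
Nasal assimilation: no change.

bthuthomayu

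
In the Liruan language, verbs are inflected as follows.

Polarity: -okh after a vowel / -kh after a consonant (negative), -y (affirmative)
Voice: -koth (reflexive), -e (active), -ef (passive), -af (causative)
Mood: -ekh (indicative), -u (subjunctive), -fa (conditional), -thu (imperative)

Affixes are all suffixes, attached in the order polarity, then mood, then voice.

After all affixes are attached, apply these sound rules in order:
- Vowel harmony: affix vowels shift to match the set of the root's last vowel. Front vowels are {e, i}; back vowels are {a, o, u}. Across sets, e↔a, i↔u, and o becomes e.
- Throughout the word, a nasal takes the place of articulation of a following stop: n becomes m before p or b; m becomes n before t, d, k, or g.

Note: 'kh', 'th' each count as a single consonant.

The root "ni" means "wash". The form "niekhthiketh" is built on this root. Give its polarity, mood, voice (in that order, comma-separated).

Segment: ni-okh-thu-koth.
polarity: -okh/kh → negative.
mood: -thu → imperative.
voice: -koth → reflexive.

negative, imperative, reflexive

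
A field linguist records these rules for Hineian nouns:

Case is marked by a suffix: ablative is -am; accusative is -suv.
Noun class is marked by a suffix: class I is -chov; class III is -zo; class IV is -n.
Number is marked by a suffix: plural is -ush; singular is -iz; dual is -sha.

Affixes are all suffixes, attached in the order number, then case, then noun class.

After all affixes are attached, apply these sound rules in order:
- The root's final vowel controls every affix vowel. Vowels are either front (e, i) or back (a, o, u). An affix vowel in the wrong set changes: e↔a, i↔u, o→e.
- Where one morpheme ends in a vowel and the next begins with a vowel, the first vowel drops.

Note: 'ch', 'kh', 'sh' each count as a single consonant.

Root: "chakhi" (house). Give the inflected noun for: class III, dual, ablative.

Attach number dual -sha → chakhisha.
Attach case ablative -am → chakhishaam.
Attach noun class class III -zo → chakhishaamzo.
Apply vowel harmony: chakhishaamzo → chakhisheemze.
Apply vowel deletion: chakhisheemze → chakhishemze.

chakhishemze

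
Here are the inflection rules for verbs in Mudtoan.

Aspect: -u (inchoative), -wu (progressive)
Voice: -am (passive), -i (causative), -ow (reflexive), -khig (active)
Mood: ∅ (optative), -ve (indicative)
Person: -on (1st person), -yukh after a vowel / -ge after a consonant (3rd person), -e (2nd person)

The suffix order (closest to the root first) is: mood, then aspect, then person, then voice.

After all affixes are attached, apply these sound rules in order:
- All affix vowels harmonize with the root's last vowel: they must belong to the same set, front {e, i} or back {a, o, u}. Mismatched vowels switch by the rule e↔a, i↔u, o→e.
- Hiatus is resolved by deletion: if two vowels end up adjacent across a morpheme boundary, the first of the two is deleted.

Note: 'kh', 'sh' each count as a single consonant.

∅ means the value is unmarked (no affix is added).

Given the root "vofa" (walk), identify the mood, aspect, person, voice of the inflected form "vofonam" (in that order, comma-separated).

Segment: vofa-u-on-am.
mood: ∅ → optative.
aspect: -u → inchoative.
person: -on → 1st person.
voice: -am → passive.

optative, inchoative, 1st person, passive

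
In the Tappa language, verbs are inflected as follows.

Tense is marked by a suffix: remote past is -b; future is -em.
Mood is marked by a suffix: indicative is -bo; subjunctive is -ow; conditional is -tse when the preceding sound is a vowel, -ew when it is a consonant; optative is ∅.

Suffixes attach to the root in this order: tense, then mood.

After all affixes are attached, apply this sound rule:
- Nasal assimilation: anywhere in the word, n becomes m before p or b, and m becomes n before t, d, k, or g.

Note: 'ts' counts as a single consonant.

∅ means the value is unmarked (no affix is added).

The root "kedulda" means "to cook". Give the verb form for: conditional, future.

Attach tense future -em → keduldaem.
Attach mood conditional -ew (after consonant 'm') → keduldaemew.
Nasal assimilation: no change.

keduldaemew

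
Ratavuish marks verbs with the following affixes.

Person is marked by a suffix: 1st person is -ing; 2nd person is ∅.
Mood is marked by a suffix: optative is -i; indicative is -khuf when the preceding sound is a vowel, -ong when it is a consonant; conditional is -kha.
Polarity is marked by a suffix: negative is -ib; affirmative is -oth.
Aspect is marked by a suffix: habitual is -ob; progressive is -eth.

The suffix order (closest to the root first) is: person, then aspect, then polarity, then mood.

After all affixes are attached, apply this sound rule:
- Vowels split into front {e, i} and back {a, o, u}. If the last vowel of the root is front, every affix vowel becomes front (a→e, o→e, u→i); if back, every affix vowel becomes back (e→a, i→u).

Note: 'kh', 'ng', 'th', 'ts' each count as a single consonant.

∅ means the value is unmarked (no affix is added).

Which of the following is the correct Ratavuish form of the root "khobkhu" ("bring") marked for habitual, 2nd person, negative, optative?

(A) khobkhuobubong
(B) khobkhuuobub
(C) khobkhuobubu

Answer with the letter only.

C

person = 2nd person: zero marking, form stays khobkhu.
Attach aspect habitual -ob → khobkhuob.
Attach polarity negative -ib → khobkhuobib.
Attach mood optative -i → khobkhuobibi.
Apply vowel harmony: khobkhuobibi → khobkhuobubu.
So the correct form is khobkhuobubu, option (C).
(A) khobkhuobubong is wrong: it uses indicative instead of optative for mood.
(B) khobkhuuobub is wrong: it has the affixes in the wrong order.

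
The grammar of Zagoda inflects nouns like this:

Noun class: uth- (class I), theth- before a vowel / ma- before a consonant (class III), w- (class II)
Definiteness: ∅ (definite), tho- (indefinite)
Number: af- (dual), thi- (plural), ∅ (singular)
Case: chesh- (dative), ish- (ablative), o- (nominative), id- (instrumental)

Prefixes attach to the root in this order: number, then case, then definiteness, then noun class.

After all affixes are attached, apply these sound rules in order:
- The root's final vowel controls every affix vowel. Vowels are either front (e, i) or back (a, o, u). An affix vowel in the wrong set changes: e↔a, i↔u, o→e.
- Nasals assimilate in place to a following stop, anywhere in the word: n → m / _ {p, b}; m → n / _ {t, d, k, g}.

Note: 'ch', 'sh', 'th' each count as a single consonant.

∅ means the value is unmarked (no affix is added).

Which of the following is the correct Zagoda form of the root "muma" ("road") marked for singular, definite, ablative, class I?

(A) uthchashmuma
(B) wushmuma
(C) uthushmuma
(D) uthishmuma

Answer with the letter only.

number = singular: zero marking, form stays muma.
Attach case ablative ish- → ishmuma.
definiteness = definite: zero marking, form stays ishmuma.
Attach noun class class I uth- → uthishmuma.
Apply vowel harmony: uthishmuma → uthushmuma.
Nasal assimilation: no change.
So the correct form is uthushmuma, option (C).
(B) wushmuma is wrong: it uses class II instead of class I for noun class.
(A) uthchashmuma is wrong: it uses dative instead of ablative for case.
(D) uthishmuma is wrong: it fails to apply the sound rule(s).

C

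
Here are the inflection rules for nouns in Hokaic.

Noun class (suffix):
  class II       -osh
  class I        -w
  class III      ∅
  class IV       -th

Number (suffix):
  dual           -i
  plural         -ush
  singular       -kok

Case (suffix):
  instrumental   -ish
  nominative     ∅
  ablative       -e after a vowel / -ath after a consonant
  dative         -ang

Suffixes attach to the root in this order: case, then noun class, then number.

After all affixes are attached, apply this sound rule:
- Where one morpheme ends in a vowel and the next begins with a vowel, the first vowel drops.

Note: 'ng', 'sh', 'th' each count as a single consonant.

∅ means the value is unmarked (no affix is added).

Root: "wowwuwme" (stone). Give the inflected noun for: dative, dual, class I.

Attach case dative -ang → wowwuwmeang.
Attach noun class class I -w → wowwuwmeangw.
Attach number dual -i → wowwuwmeangwi.
Apply vowel deletion: wowwuwmeangwi → wowwuwmangwi.

wowwuwmangwi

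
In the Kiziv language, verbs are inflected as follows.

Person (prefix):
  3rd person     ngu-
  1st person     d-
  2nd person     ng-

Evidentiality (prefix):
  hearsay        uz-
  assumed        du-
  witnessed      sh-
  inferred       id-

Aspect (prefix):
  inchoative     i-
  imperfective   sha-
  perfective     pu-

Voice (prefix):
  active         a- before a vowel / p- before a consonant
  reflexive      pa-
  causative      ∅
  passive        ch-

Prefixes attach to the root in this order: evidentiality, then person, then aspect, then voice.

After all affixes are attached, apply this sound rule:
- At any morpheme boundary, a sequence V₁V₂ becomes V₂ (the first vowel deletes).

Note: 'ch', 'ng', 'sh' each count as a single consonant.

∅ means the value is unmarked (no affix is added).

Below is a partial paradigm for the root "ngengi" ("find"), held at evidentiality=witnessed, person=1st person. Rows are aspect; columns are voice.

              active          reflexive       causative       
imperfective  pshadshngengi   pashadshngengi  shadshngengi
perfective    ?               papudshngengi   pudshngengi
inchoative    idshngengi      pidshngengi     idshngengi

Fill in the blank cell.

Attach evidentiality witnessed sh- → shngengi.
Attach person 1st person d- → dshngengi.
Attach aspect perfective pu- → pudshngengi.
Attach voice active p- (before consonant 'p') → ppudshngengi.
Vowel deletion: no change.

ppudshngengi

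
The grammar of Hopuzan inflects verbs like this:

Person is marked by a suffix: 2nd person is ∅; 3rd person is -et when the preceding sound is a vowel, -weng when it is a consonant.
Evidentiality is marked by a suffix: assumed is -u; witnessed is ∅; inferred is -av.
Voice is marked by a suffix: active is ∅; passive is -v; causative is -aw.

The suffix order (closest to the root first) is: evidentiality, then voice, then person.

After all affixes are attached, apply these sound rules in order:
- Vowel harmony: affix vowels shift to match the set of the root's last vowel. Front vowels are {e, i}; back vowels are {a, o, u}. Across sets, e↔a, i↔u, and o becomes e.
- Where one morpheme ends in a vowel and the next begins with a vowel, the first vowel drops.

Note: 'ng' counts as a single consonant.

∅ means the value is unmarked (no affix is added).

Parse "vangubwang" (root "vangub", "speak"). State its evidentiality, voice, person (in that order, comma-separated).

witnessed, active, 3rd person

Segment: vangub-weng.
evidentiality: ∅ → witnessed.
voice: ∅ → active.
person: -et/weng → 3rd person.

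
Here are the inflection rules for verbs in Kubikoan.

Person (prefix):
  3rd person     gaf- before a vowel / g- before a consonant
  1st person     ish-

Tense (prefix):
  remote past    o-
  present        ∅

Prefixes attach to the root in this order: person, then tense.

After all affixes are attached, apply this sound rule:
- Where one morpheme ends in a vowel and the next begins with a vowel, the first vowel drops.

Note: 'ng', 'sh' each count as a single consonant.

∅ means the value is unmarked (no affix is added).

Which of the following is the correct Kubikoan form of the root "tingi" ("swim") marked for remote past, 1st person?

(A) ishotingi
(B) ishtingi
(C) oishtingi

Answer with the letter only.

B

Attach person 1st person ish- → ishtingi.
Attach tense remote past o- → oishtingi.
Apply vowel deletion: oishtingi → ishtingi.
So the correct form is ishtingi, option (B).
(A) ishotingi is wrong: it has the affixes in the wrong order.
(C) oishtingi is wrong: it fails to apply the sound rule(s).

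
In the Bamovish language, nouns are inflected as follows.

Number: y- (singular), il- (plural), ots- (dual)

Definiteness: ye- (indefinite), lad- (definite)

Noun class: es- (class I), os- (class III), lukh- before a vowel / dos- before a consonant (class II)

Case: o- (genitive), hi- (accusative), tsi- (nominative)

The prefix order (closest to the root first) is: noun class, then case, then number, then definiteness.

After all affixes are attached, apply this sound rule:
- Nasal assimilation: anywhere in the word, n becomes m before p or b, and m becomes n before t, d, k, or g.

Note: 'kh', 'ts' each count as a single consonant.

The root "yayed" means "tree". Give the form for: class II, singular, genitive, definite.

Attach noun class class II dos- (before consonant 'y') → dosyayed.
Attach case genitive o- → odosyayed.
Attach number singular y- → yodosyayed.
Attach definiteness definite lad- → ladyodosyayed.
Nasal assimilation: no change.

ladyodosyayed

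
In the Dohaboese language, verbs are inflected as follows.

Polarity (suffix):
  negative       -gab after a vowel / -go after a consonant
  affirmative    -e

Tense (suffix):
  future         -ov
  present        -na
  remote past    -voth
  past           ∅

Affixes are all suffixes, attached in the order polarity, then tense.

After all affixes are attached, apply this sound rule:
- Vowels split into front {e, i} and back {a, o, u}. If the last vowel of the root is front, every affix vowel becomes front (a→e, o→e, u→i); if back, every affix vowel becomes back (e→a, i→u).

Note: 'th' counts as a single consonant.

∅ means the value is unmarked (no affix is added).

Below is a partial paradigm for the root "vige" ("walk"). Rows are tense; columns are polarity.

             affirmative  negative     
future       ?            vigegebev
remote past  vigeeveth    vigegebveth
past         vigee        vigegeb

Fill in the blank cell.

Attach polarity affirmative -e → vigee.
Attach tense future -ov → vigeeov.
Apply vowel harmony: vigeeov → vigeeev.

vigeeev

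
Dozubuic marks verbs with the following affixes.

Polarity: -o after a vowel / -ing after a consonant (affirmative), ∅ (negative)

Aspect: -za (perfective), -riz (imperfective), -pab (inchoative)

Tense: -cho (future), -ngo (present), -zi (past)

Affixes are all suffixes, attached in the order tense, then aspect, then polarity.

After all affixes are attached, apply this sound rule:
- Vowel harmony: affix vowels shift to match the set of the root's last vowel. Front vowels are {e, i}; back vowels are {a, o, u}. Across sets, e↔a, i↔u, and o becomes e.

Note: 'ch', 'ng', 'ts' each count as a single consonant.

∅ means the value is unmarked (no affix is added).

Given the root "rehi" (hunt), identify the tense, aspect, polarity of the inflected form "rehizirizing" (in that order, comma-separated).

Segment: rehi-zi-riz-ing.
tense: -zi → past.
aspect: -riz → imperfective.
polarity: -o/ing → affirmative.

past, imperfective, affirmative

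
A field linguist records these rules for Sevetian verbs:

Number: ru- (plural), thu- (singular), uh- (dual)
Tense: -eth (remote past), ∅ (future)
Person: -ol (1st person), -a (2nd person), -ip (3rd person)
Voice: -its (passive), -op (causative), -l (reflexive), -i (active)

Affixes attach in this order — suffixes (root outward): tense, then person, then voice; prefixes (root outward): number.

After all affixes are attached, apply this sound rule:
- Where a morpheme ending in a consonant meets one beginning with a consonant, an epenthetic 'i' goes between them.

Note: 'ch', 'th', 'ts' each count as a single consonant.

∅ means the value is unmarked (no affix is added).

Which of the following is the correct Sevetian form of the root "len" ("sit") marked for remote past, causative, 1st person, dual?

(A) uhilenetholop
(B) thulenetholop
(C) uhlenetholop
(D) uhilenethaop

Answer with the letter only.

Attach number dual uh- → uhlen.
Attach tense remote past -eth → uhleneth.
Attach person 1st person -ol → uhlenethol.
Attach voice causative -op → uhlenetholop.
Apply epenthesis: uhlenetholop → uhilenetholop.
So the correct form is uhilenetholop, option (A).
(D) uhilenethaop is wrong: it uses 2nd person instead of 1st person for person.
(C) uhlenetholop is wrong: it fails to apply the sound rule(s).
(B) thulenetholop is wrong: it uses singular instead of dual for number.

A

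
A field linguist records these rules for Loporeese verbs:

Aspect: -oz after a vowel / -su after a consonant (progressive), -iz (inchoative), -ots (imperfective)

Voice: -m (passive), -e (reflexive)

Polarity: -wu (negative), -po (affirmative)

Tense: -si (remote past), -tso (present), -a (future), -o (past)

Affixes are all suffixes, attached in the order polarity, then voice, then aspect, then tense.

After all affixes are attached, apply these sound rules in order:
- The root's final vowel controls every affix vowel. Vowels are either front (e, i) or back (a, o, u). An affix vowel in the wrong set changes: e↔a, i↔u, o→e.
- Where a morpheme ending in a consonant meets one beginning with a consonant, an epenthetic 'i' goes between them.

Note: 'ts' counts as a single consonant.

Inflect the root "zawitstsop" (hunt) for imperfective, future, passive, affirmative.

zawitstsopipomotsa

Attach polarity affirmative -po → zawitstsoppo.
Attach voice passive -m → zawitstsoppom.
Attach aspect imperfective -ots → zawitstsoppomots.
Attach tense future -a → zawitstsoppomotsa.
Vowel harmony: no change.
Apply epenthesis: zawitstsoppomotsa → zawitstsopipomotsa.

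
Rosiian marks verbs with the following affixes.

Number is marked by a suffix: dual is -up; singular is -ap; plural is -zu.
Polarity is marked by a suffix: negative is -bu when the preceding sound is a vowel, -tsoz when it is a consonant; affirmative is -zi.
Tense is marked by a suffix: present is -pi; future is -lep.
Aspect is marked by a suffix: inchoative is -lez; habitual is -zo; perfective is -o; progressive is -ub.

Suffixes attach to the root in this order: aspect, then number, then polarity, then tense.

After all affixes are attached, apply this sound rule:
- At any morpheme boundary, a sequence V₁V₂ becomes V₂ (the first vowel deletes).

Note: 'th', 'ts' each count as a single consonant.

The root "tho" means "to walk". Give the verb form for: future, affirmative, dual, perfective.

Attach aspect perfective -o → thoo.
Attach number dual -up → thooup.
Attach polarity affirmative -zi → thooupzi.
Attach tense future -lep → thooupzilep.
Apply vowel deletion: thooupzilep → thupzilep.

thupzilep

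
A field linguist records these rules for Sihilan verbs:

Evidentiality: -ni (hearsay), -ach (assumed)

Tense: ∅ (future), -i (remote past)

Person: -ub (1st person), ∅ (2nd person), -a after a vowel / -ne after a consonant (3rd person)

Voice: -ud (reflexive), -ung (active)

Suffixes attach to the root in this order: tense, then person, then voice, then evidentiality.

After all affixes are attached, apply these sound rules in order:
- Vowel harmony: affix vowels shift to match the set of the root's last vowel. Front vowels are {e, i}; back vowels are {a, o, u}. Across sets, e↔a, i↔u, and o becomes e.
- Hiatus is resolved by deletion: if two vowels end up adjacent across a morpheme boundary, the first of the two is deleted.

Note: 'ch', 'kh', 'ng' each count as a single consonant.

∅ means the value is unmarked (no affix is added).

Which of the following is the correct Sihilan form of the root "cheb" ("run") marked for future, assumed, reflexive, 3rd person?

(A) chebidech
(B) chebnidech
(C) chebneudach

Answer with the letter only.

B

tense = future: zero marking, form stays cheb.
Attach person 3rd person -ne (after consonant 'b') → chebne.
Attach voice reflexive -ud → chebneud.
Attach evidentiality assumed -ach → chebneudach.
Apply vowel harmony: chebneudach → chebneidech.
Apply vowel deletion: chebneidech → chebnidech.
So the correct form is chebnidech, option (B).
(C) chebneudach is wrong: it fails to apply the sound rule(s).
(A) chebidech is wrong: it uses remote past instead of future for tense.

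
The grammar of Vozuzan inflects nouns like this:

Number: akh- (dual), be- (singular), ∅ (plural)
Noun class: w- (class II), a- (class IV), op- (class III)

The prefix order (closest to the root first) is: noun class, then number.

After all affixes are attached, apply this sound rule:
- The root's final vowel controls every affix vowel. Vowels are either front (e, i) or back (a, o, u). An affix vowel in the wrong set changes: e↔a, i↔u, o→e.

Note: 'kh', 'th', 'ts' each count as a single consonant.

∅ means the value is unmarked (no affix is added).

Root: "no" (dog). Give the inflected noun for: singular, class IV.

Attach noun class class IV a- → ano.
Attach number singular be- → beano.
Apply vowel harmony: beano → baano.

baano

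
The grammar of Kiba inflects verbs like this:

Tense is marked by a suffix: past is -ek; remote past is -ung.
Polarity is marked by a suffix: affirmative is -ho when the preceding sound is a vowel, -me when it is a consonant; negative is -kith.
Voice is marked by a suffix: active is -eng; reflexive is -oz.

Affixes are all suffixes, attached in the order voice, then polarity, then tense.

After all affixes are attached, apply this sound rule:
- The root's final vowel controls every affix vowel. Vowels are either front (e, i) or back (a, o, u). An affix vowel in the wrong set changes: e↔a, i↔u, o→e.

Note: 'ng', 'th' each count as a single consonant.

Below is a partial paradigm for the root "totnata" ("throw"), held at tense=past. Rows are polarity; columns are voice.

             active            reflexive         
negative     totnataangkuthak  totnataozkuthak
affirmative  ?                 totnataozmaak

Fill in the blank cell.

Attach voice active -eng → totnataeng.
Attach polarity affirmative -me (after consonant 'ng') → totnataengme.
Attach tense past -ek → totnataengmeek.
Apply vowel harmony: totnataengmeek → totnataangmaak.

totnataangmaak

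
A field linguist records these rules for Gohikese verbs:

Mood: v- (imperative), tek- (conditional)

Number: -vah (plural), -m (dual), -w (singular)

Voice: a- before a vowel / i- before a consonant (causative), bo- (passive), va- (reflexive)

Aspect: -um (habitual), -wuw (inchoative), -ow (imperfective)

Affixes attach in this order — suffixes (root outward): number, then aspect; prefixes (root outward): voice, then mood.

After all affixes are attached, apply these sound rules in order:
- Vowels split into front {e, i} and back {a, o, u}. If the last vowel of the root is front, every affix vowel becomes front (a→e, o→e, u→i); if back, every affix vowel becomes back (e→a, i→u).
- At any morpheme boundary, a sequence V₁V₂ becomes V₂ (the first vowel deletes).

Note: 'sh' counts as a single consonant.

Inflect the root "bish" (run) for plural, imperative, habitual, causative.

Attach number plural -vah → bishvah.
Attach voice causative i- (before consonant 'b') → ibishvah.
Attach mood imperative v- → vibishvah.
Attach aspect habitual -um → vibishvahum.
Apply vowel harmony: vibishvahum → vibishvehim.
Vowel deletion: no change.

vibishvehim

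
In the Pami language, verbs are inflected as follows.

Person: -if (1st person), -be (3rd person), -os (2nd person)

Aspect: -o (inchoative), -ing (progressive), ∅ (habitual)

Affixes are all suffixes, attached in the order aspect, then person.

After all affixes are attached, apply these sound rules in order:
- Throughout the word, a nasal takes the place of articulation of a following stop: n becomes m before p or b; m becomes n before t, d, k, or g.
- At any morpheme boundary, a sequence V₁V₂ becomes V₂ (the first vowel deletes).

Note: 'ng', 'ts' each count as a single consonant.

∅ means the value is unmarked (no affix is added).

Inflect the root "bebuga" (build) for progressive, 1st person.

Attach aspect progressive -ing → bebugaing.
Attach person 1st person -if → bebugaingif.
Nasal assimilation: no change.
Apply vowel deletion: bebugaingif → bebugingif.

bebugingif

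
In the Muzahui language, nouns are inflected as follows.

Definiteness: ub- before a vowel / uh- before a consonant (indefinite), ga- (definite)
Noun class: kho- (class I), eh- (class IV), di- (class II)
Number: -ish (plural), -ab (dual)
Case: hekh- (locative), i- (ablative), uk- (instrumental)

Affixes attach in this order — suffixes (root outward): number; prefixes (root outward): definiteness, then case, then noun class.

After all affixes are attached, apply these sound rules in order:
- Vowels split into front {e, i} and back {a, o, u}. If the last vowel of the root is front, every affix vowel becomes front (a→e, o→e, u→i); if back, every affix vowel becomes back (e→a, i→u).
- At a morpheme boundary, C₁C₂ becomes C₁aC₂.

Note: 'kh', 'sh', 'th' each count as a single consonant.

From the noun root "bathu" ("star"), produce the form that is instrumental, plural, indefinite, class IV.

Attach definiteness indefinite uh- (before consonant 'b') → uhbathu.
Attach number plural -ish → uhbathuish.
Attach case instrumental uk- → ukuhbathuish.
Attach noun class class IV eh- → ehukuhbathuish.
Apply vowel harmony: ehukuhbathuish → ahukuhbathuush.
Apply epenthesis: ahukuhbathuush → ahukuhabathuush.

ahukuhabathuush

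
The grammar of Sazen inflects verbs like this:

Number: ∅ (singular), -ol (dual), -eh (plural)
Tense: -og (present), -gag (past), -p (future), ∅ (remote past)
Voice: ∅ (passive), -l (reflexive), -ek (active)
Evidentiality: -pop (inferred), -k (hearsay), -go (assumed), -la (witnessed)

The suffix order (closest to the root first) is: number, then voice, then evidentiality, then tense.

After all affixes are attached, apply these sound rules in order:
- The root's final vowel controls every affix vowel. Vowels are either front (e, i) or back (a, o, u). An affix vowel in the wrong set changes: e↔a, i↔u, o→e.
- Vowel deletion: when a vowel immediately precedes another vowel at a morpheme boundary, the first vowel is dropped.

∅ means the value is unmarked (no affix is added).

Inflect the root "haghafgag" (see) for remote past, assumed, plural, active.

haghafgagahakgo

Attach number plural -eh → haghafgageh.
Attach voice active -ek → haghafgagehek.
Attach evidentiality assumed -go → haghafgagehekgo.
tense = remote past: zero marking, form stays haghafgagehekgo.
Apply vowel harmony: haghafgagehekgo → haghafgagahakgo.
Vowel deletion: no change.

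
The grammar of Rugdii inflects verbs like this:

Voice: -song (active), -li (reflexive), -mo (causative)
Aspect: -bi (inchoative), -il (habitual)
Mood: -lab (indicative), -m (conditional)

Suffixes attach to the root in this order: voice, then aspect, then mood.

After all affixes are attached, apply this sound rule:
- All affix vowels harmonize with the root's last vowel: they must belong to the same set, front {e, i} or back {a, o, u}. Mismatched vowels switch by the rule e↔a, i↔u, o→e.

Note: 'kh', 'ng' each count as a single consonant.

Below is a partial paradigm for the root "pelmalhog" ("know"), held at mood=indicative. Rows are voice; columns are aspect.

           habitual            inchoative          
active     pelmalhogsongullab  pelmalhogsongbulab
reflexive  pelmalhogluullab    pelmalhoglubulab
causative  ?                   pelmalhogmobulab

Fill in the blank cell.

pelmalhogmoullab

Attach voice causative -mo → pelmalhogmo.
Attach aspect habitual -il → pelmalhogmoil.
Attach mood indicative -lab → pelmalhogmoillab.
Apply vowel harmony: pelmalhogmoillab → pelmalhogmoullab.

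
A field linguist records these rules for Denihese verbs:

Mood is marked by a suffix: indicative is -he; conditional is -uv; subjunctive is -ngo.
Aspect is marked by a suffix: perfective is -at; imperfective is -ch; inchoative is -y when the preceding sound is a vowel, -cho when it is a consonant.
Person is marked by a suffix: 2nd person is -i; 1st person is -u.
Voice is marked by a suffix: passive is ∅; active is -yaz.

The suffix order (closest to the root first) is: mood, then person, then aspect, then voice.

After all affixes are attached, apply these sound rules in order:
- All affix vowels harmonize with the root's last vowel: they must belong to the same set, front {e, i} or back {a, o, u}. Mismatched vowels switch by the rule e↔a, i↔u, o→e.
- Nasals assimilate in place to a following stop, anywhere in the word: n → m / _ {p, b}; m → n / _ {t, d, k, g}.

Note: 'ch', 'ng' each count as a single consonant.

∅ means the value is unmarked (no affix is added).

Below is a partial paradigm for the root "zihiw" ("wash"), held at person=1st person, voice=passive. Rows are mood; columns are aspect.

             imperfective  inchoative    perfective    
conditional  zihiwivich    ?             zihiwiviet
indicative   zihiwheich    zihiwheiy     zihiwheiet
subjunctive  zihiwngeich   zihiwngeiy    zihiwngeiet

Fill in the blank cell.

Attach mood conditional -uv → zihiwuv.
Attach person 1st person -u → zihiwuvu.
Attach aspect inchoative -y (after vowel 'u') → zihiwuvuy.
voice = passive: zero marking, form stays zihiwuvuy.
Apply vowel harmony: zihiwuvuy → zihiwiviy.
Nasal assimilation: no change.

zihiwiviy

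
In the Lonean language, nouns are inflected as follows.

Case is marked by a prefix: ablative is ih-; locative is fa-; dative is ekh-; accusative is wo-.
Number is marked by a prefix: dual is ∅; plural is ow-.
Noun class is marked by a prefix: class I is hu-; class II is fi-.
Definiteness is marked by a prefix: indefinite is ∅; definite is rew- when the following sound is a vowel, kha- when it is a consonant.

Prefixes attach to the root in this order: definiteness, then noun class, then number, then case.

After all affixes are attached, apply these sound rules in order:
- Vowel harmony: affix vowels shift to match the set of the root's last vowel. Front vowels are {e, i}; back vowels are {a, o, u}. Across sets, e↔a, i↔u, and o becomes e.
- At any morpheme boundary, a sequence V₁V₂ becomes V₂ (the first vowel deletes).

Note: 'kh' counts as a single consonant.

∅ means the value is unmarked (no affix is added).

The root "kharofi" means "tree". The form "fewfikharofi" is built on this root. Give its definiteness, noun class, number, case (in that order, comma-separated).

indefinite, class II, plural, locative

Segment: fa-ow-fi-kharofi.
definiteness: ∅ → indefinite.
noun class: fi- → class II.
number: ow- → plural.
case: fa- → locative.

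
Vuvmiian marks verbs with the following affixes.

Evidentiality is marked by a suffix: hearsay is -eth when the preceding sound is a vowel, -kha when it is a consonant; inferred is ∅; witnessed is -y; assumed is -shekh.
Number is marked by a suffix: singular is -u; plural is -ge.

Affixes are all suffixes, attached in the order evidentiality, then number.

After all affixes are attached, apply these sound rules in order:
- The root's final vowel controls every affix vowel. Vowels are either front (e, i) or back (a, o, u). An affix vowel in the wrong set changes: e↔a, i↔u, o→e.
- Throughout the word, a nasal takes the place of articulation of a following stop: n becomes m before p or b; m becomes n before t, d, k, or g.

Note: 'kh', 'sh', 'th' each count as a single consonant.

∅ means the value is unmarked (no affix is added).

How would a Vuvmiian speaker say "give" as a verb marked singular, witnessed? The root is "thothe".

Attach evidentiality witnessed -y → thothey.
Attach number singular -u → thotheyu.
Apply vowel harmony: thotheyu → thotheyi.
Nasal assimilation: no change.

thotheyi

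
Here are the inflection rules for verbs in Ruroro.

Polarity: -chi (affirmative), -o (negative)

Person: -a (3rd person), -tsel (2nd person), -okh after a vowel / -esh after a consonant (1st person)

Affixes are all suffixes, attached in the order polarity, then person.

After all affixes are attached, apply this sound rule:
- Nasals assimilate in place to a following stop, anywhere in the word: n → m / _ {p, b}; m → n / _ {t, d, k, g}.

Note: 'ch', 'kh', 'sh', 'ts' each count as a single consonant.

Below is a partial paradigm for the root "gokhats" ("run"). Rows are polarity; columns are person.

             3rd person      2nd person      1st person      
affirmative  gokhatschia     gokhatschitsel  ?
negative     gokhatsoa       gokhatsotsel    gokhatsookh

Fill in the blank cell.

Attach polarity affirmative -chi → gokhatschi.
Attach person 1st person -okh (after vowel 'i') → gokhatschiokh.
Nasal assimilation: no change.

gokhatschiokh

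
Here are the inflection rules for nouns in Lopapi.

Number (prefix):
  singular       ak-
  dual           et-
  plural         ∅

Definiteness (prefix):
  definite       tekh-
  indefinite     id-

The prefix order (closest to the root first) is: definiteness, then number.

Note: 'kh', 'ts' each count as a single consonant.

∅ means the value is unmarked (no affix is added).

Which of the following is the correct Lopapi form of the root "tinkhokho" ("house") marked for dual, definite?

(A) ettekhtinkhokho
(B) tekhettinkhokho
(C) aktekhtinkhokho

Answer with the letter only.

Attach definiteness definite tekh- → tekhtinkhokho.
Attach number dual et- → ettekhtinkhokho.
So the correct form is ettekhtinkhokho, option (A).
(B) tekhettinkhokho is wrong: it has the affixes in the wrong order.
(C) aktekhtinkhokho is wrong: it uses singular instead of dual for number.

A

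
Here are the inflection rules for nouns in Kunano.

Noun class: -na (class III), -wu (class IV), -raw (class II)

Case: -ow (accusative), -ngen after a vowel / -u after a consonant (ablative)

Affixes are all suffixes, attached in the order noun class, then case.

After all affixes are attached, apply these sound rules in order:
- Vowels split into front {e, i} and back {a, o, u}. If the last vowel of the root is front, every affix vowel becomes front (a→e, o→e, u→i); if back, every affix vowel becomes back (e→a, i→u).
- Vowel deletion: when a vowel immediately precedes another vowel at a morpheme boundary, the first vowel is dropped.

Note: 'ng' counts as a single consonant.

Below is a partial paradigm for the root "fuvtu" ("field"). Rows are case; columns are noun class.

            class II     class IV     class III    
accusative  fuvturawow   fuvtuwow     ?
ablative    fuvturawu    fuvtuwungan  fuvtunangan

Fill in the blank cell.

Attach noun class class III -na → fuvtuna.
Attach case accusative -ow → fuvtunaow.
Vowel harmony: no change.
Apply vowel deletion: fuvtunaow → fuvtunow.

fuvtunow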